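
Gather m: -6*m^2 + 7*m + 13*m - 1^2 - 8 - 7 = -6*m^2 + 20*m - 16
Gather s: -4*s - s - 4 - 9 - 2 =-5*s - 15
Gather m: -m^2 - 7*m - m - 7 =-m^2 - 8*m - 7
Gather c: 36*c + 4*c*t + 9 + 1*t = c*(4*t + 36) + t + 9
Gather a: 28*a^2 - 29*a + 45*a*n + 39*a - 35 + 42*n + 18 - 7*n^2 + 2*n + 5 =28*a^2 + a*(45*n + 10) - 7*n^2 + 44*n - 12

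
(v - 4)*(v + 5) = v^2 + v - 20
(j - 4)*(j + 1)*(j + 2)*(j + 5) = j^4 + 4*j^3 - 15*j^2 - 58*j - 40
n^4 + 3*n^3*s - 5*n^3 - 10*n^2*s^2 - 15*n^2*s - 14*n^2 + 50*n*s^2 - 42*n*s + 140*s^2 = (n - 7)*(n + 2)*(n - 2*s)*(n + 5*s)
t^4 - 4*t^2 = t^2*(t - 2)*(t + 2)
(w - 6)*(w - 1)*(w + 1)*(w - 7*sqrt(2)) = w^4 - 7*sqrt(2)*w^3 - 6*w^3 - w^2 + 42*sqrt(2)*w^2 + 6*w + 7*sqrt(2)*w - 42*sqrt(2)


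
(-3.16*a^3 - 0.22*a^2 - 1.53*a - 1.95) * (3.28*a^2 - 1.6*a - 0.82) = -10.3648*a^5 + 4.3344*a^4 - 2.0752*a^3 - 3.7676*a^2 + 4.3746*a + 1.599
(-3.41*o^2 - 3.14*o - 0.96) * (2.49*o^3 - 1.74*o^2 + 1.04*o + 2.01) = -8.4909*o^5 - 1.8852*o^4 - 0.473199999999999*o^3 - 8.4493*o^2 - 7.3098*o - 1.9296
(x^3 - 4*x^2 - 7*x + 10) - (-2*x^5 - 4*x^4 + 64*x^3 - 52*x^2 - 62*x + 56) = 2*x^5 + 4*x^4 - 63*x^3 + 48*x^2 + 55*x - 46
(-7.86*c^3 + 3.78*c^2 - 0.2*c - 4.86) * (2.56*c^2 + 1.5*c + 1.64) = -20.1216*c^5 - 2.1132*c^4 - 7.7324*c^3 - 6.5424*c^2 - 7.618*c - 7.9704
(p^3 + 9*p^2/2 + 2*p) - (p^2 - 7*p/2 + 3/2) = p^3 + 7*p^2/2 + 11*p/2 - 3/2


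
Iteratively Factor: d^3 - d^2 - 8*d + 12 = (d - 2)*(d^2 + d - 6) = (d - 2)^2*(d + 3)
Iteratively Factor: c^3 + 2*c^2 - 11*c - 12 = (c + 1)*(c^2 + c - 12) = (c - 3)*(c + 1)*(c + 4)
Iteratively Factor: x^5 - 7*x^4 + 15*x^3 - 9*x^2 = (x)*(x^4 - 7*x^3 + 15*x^2 - 9*x) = x*(x - 3)*(x^3 - 4*x^2 + 3*x) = x*(x - 3)*(x - 1)*(x^2 - 3*x) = x^2*(x - 3)*(x - 1)*(x - 3)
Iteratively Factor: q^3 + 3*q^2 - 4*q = (q)*(q^2 + 3*q - 4) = q*(q + 4)*(q - 1)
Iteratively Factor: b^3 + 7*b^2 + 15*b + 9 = (b + 3)*(b^2 + 4*b + 3) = (b + 3)^2*(b + 1)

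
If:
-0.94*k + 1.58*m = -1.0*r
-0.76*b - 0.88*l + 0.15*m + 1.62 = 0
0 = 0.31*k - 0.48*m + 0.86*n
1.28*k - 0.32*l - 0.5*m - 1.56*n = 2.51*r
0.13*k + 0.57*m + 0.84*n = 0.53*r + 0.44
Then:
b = -3.77806461367366*r - 1.42412523122791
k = 2.66701266760109*r + 0.988205114643112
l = 3.42545222542512*r + 3.17104897786476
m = 0.953792346547484*r + 0.587919498585143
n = -0.429015814666914*r - 0.0280723560680189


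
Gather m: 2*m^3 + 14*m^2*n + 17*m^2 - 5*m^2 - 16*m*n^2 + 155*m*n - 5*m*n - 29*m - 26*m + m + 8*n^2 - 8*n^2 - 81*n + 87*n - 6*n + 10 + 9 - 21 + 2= 2*m^3 + m^2*(14*n + 12) + m*(-16*n^2 + 150*n - 54)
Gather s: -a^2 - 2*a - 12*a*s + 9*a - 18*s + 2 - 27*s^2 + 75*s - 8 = -a^2 + 7*a - 27*s^2 + s*(57 - 12*a) - 6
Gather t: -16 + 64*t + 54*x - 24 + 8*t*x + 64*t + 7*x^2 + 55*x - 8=t*(8*x + 128) + 7*x^2 + 109*x - 48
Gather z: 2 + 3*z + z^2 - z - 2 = z^2 + 2*z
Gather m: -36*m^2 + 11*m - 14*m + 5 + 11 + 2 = -36*m^2 - 3*m + 18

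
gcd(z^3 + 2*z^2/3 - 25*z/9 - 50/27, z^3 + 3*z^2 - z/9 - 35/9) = z + 5/3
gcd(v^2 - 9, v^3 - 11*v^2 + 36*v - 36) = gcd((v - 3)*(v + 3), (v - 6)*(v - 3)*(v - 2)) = v - 3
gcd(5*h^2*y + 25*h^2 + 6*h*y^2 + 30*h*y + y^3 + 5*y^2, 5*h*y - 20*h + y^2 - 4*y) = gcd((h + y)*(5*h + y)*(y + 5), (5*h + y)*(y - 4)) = 5*h + y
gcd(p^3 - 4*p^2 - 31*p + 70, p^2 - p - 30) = p + 5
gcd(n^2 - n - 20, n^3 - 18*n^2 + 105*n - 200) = n - 5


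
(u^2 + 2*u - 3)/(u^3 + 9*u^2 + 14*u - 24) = (u + 3)/(u^2 + 10*u + 24)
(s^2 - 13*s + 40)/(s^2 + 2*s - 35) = (s - 8)/(s + 7)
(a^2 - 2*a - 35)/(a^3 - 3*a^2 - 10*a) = (-a^2 + 2*a + 35)/(a*(-a^2 + 3*a + 10))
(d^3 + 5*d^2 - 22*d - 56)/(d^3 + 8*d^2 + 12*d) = (d^2 + 3*d - 28)/(d*(d + 6))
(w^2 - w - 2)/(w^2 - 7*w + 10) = (w + 1)/(w - 5)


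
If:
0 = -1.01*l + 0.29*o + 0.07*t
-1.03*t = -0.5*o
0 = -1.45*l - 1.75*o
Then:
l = 0.00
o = 0.00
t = 0.00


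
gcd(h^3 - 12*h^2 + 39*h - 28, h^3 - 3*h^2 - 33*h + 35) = h^2 - 8*h + 7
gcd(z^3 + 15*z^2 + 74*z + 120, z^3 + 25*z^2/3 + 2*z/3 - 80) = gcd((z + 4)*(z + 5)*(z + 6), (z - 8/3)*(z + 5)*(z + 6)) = z^2 + 11*z + 30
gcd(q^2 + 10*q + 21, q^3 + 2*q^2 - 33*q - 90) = q + 3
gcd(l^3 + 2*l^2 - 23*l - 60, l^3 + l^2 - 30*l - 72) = l^2 + 7*l + 12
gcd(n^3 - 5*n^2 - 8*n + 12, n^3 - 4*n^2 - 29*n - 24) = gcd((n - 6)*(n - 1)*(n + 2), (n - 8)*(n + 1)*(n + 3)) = 1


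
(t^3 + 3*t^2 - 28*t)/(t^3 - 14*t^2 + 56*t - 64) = t*(t + 7)/(t^2 - 10*t + 16)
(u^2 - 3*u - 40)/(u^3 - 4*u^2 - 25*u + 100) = (u - 8)/(u^2 - 9*u + 20)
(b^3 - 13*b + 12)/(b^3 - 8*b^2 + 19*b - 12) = (b + 4)/(b - 4)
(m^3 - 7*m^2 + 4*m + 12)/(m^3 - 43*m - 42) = (m^2 - 8*m + 12)/(m^2 - m - 42)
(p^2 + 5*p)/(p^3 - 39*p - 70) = p/(p^2 - 5*p - 14)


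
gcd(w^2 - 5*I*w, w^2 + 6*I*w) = w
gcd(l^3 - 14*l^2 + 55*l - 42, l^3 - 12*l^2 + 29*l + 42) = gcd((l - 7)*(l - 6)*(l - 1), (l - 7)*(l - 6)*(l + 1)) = l^2 - 13*l + 42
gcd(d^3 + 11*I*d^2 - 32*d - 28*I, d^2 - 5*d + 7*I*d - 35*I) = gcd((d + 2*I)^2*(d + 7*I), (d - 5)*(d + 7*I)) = d + 7*I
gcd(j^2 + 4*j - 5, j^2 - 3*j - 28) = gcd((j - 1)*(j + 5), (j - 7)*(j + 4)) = 1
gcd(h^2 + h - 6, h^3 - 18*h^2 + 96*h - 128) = h - 2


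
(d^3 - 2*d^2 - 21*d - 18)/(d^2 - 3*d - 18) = d + 1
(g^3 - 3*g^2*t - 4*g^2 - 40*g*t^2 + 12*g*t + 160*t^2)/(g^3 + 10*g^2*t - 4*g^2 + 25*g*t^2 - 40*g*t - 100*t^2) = (g - 8*t)/(g + 5*t)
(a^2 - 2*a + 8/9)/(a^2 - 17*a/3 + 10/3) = (a - 4/3)/(a - 5)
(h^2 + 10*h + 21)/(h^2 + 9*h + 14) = (h + 3)/(h + 2)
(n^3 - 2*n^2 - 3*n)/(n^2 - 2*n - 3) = n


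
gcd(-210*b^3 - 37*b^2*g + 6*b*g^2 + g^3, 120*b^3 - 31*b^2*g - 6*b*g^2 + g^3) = 5*b + g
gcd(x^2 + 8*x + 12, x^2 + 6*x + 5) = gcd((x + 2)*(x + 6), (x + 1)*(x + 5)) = 1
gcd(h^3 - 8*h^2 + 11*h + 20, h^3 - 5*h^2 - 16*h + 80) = h^2 - 9*h + 20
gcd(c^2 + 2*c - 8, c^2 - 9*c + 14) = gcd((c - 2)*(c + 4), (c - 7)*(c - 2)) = c - 2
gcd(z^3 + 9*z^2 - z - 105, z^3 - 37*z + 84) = z^2 + 4*z - 21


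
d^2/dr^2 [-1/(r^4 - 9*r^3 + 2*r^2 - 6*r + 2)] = 2*((6*r^2 - 27*r + 2)*(r^4 - 9*r^3 + 2*r^2 - 6*r + 2) - (4*r^3 - 27*r^2 + 4*r - 6)^2)/(r^4 - 9*r^3 + 2*r^2 - 6*r + 2)^3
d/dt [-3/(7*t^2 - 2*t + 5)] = 6*(7*t - 1)/(7*t^2 - 2*t + 5)^2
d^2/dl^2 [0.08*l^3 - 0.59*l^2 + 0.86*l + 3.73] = 0.48*l - 1.18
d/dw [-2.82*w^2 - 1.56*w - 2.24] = -5.64*w - 1.56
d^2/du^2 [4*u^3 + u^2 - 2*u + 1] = 24*u + 2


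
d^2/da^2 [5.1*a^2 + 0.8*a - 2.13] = 10.2000000000000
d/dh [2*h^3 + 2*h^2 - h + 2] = 6*h^2 + 4*h - 1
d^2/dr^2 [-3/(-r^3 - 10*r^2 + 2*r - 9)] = 6*(-(3*r + 10)*(r^3 + 10*r^2 - 2*r + 9) + (3*r^2 + 20*r - 2)^2)/(r^3 + 10*r^2 - 2*r + 9)^3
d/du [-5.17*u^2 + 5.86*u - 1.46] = 5.86 - 10.34*u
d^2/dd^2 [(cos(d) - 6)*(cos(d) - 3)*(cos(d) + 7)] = 177*cos(d)/4 + 4*cos(2*d) - 9*cos(3*d)/4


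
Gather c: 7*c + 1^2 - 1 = 7*c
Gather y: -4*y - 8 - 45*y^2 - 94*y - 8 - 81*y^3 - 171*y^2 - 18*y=-81*y^3 - 216*y^2 - 116*y - 16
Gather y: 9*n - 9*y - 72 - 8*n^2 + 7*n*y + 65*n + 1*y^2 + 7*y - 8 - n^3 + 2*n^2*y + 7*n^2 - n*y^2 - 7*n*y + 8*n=-n^3 - n^2 + 82*n + y^2*(1 - n) + y*(2*n^2 - 2) - 80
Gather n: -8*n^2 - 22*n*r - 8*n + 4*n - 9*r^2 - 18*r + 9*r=-8*n^2 + n*(-22*r - 4) - 9*r^2 - 9*r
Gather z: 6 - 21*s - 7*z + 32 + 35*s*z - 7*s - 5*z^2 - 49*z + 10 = -28*s - 5*z^2 + z*(35*s - 56) + 48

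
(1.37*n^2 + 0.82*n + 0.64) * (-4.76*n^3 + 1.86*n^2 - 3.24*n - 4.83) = -6.5212*n^5 - 1.355*n^4 - 5.96*n^3 - 8.0835*n^2 - 6.0342*n - 3.0912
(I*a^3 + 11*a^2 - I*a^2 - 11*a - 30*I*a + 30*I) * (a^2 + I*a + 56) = I*a^5 + 10*a^4 - I*a^4 - 10*a^3 + 37*I*a^3 + 646*a^2 - 37*I*a^2 - 646*a - 1680*I*a + 1680*I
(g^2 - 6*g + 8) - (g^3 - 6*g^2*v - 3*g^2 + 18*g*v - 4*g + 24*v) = -g^3 + 6*g^2*v + 4*g^2 - 18*g*v - 2*g - 24*v + 8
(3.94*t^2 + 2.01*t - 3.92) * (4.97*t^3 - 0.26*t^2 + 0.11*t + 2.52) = 19.5818*t^5 + 8.9653*t^4 - 19.5716*t^3 + 11.1691*t^2 + 4.634*t - 9.8784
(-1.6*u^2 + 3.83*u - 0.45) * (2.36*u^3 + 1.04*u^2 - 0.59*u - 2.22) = -3.776*u^5 + 7.3748*u^4 + 3.8652*u^3 + 0.8243*u^2 - 8.2371*u + 0.999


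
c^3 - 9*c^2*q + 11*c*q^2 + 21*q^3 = (c - 7*q)*(c - 3*q)*(c + q)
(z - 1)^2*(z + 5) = z^3 + 3*z^2 - 9*z + 5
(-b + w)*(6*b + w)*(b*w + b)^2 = -6*b^4*w^2 - 12*b^4*w - 6*b^4 + 5*b^3*w^3 + 10*b^3*w^2 + 5*b^3*w + b^2*w^4 + 2*b^2*w^3 + b^2*w^2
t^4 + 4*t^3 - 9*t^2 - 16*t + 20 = (t - 2)*(t - 1)*(t + 2)*(t + 5)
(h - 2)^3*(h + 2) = h^4 - 4*h^3 + 16*h - 16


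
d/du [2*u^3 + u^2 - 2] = 2*u*(3*u + 1)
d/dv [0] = 0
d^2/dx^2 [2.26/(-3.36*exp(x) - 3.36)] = 0.672619047619047*(1 - exp(x))*exp(x)/(exp(x) + 1)^3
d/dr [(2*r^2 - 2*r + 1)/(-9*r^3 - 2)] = (18*r^4 - 36*r^3 + 27*r^2 - 8*r + 4)/(81*r^6 + 36*r^3 + 4)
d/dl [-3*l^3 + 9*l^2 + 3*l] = -9*l^2 + 18*l + 3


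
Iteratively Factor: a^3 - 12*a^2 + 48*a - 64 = (a - 4)*(a^2 - 8*a + 16) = (a - 4)^2*(a - 4)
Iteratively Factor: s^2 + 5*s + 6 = (s + 2)*(s + 3)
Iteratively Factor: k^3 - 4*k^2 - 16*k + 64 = (k - 4)*(k^2 - 16) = (k - 4)*(k + 4)*(k - 4)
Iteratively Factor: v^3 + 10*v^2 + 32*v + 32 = (v + 4)*(v^2 + 6*v + 8) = (v + 2)*(v + 4)*(v + 4)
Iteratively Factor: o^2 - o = (o - 1)*(o)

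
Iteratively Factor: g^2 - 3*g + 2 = (g - 2)*(g - 1)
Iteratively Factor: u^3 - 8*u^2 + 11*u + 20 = (u - 5)*(u^2 - 3*u - 4) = (u - 5)*(u + 1)*(u - 4)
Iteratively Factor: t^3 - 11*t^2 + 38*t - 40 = (t - 5)*(t^2 - 6*t + 8) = (t - 5)*(t - 4)*(t - 2)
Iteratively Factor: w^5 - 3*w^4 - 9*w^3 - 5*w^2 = (w + 1)*(w^4 - 4*w^3 - 5*w^2) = w*(w + 1)*(w^3 - 4*w^2 - 5*w) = w*(w - 5)*(w + 1)*(w^2 + w) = w^2*(w - 5)*(w + 1)*(w + 1)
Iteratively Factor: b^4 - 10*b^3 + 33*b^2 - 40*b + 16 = (b - 1)*(b^3 - 9*b^2 + 24*b - 16) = (b - 4)*(b - 1)*(b^2 - 5*b + 4) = (b - 4)^2*(b - 1)*(b - 1)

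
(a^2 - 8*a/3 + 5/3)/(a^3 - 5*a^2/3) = (a - 1)/a^2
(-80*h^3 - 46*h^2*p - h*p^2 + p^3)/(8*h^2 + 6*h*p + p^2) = (-40*h^2 - 3*h*p + p^2)/(4*h + p)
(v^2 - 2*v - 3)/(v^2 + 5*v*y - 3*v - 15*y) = (v + 1)/(v + 5*y)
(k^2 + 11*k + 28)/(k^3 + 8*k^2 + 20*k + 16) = (k + 7)/(k^2 + 4*k + 4)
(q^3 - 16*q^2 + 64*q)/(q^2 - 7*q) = (q^2 - 16*q + 64)/(q - 7)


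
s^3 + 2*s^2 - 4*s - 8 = (s - 2)*(s + 2)^2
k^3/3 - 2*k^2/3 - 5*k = k*(k/3 + 1)*(k - 5)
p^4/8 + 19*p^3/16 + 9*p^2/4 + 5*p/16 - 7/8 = (p/4 + 1/4)*(p/2 + 1)*(p - 1/2)*(p + 7)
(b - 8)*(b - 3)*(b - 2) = b^3 - 13*b^2 + 46*b - 48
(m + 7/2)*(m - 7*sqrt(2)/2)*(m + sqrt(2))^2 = m^4 - 3*sqrt(2)*m^3/2 + 7*m^3/2 - 12*m^2 - 21*sqrt(2)*m^2/4 - 42*m - 7*sqrt(2)*m - 49*sqrt(2)/2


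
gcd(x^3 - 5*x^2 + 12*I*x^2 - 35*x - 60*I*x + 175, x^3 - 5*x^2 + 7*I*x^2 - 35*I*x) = x^2 + x*(-5 + 7*I) - 35*I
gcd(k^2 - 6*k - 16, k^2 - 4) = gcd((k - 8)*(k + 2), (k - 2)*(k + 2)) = k + 2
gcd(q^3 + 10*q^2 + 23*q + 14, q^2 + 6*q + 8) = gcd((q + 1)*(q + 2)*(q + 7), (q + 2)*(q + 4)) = q + 2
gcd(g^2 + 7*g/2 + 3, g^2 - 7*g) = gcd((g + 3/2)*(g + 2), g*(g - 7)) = 1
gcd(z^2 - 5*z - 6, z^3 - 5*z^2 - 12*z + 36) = z - 6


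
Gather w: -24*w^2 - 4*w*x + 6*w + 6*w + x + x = -24*w^2 + w*(12 - 4*x) + 2*x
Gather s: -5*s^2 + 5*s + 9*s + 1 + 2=-5*s^2 + 14*s + 3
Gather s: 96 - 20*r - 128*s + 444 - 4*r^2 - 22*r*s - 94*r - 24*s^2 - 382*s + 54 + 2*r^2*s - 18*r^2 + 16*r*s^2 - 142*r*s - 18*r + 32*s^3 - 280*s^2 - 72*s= -22*r^2 - 132*r + 32*s^3 + s^2*(16*r - 304) + s*(2*r^2 - 164*r - 582) + 594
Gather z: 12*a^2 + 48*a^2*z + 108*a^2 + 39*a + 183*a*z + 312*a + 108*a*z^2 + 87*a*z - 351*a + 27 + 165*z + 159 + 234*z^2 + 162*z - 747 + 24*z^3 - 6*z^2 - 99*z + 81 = 120*a^2 + 24*z^3 + z^2*(108*a + 228) + z*(48*a^2 + 270*a + 228) - 480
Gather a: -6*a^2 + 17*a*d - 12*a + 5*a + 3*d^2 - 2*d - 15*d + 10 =-6*a^2 + a*(17*d - 7) + 3*d^2 - 17*d + 10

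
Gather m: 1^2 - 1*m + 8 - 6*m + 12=21 - 7*m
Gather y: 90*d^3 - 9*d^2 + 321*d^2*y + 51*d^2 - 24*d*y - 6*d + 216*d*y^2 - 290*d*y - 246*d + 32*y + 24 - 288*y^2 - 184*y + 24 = 90*d^3 + 42*d^2 - 252*d + y^2*(216*d - 288) + y*(321*d^2 - 314*d - 152) + 48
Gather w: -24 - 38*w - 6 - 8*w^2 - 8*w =-8*w^2 - 46*w - 30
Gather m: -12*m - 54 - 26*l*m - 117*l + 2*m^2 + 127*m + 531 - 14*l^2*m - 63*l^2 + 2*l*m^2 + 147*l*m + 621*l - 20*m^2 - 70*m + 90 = -63*l^2 + 504*l + m^2*(2*l - 18) + m*(-14*l^2 + 121*l + 45) + 567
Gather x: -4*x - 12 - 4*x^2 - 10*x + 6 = -4*x^2 - 14*x - 6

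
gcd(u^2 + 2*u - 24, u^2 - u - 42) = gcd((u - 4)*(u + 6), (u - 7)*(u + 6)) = u + 6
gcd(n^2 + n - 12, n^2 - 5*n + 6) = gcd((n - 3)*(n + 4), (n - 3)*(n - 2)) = n - 3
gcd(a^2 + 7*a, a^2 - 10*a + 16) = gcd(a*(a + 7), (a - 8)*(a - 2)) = 1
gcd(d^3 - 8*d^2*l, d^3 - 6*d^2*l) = d^2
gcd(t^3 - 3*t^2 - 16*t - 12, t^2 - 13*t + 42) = t - 6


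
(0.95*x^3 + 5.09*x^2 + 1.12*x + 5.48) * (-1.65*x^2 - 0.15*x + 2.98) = -1.5675*x^5 - 8.541*x^4 + 0.2195*x^3 + 5.9582*x^2 + 2.5156*x + 16.3304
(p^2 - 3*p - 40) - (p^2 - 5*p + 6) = 2*p - 46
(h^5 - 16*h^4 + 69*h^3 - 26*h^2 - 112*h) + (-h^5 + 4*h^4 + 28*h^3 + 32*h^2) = -12*h^4 + 97*h^3 + 6*h^2 - 112*h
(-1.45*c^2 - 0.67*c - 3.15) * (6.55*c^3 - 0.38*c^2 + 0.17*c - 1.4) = -9.4975*c^5 - 3.8375*c^4 - 20.6244*c^3 + 3.1131*c^2 + 0.4025*c + 4.41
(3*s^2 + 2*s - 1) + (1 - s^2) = 2*s^2 + 2*s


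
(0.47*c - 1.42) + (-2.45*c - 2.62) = -1.98*c - 4.04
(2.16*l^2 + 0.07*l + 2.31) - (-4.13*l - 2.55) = 2.16*l^2 + 4.2*l + 4.86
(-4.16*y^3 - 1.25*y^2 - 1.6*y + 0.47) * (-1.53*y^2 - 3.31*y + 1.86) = 6.3648*y^5 + 15.6821*y^4 - 1.1521*y^3 + 2.2519*y^2 - 4.5317*y + 0.8742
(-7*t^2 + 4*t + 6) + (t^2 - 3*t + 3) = -6*t^2 + t + 9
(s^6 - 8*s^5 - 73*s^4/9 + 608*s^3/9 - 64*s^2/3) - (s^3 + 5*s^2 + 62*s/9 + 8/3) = s^6 - 8*s^5 - 73*s^4/9 + 599*s^3/9 - 79*s^2/3 - 62*s/9 - 8/3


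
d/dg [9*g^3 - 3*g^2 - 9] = 3*g*(9*g - 2)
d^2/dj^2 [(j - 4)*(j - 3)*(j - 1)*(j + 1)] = 12*j^2 - 42*j + 22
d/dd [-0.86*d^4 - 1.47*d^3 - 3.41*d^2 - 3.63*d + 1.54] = -3.44*d^3 - 4.41*d^2 - 6.82*d - 3.63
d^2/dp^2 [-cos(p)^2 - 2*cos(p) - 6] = 2*cos(p) + 2*cos(2*p)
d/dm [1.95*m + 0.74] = 1.95000000000000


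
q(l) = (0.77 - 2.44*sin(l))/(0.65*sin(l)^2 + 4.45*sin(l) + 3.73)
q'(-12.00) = -0.27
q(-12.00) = -0.09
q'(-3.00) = 1.26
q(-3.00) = 0.36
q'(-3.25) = 0.70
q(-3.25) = 0.12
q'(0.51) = -0.30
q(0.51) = -0.07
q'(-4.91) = -0.03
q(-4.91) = -0.19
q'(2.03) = 0.08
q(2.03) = -0.17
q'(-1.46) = -429.36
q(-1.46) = -63.07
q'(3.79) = 5.52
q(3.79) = 1.75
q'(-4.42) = 0.05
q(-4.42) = -0.18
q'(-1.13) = -78.40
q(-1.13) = 12.56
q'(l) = (0.77 - 2.44*sin(l))*(-1.3*sin(l)*cos(l) - 4.45*cos(l))/(0.65*sin(l)^2 + 4.45*sin(l) + 3.73)^2 - 2.44*cos(l)/(0.65*sin(l)^2 + 4.45*sin(l) + 3.73)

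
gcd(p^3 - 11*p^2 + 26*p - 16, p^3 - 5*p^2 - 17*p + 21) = p - 1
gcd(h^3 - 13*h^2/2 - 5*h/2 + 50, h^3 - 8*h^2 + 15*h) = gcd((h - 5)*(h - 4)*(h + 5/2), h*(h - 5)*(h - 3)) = h - 5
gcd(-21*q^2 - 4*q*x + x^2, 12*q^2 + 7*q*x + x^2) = 3*q + x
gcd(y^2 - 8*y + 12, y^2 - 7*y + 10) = y - 2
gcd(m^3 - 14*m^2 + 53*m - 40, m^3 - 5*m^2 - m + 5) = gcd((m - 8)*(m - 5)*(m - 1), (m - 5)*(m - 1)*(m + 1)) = m^2 - 6*m + 5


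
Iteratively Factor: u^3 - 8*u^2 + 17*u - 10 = (u - 5)*(u^2 - 3*u + 2) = (u - 5)*(u - 1)*(u - 2)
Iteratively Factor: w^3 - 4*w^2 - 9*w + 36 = (w - 4)*(w^2 - 9) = (w - 4)*(w + 3)*(w - 3)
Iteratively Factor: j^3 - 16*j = (j + 4)*(j^2 - 4*j) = (j - 4)*(j + 4)*(j)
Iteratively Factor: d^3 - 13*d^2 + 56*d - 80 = (d - 4)*(d^2 - 9*d + 20) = (d - 5)*(d - 4)*(d - 4)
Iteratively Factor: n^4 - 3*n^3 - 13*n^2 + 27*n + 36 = (n + 3)*(n^3 - 6*n^2 + 5*n + 12) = (n - 3)*(n + 3)*(n^2 - 3*n - 4) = (n - 4)*(n - 3)*(n + 3)*(n + 1)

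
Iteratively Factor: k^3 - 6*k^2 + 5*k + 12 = (k - 4)*(k^2 - 2*k - 3) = (k - 4)*(k - 3)*(k + 1)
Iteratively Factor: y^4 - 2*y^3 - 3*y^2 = (y)*(y^3 - 2*y^2 - 3*y) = y*(y + 1)*(y^2 - 3*y) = y*(y - 3)*(y + 1)*(y)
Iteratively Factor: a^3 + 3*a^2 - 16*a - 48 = (a + 3)*(a^2 - 16) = (a + 3)*(a + 4)*(a - 4)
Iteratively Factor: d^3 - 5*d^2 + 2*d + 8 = (d + 1)*(d^2 - 6*d + 8) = (d - 4)*(d + 1)*(d - 2)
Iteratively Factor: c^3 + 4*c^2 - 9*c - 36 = (c + 3)*(c^2 + c - 12) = (c - 3)*(c + 3)*(c + 4)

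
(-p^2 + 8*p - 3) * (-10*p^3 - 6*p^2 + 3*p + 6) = 10*p^5 - 74*p^4 - 21*p^3 + 36*p^2 + 39*p - 18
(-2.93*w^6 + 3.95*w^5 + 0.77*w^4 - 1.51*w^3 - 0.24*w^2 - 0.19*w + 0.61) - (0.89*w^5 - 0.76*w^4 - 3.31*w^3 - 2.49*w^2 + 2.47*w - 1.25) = -2.93*w^6 + 3.06*w^5 + 1.53*w^4 + 1.8*w^3 + 2.25*w^2 - 2.66*w + 1.86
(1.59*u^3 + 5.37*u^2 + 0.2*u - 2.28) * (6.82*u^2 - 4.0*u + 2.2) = 10.8438*u^5 + 30.2634*u^4 - 16.618*u^3 - 4.5356*u^2 + 9.56*u - 5.016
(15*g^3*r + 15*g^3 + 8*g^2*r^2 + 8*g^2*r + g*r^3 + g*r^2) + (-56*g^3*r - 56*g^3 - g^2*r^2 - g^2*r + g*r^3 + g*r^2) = -41*g^3*r - 41*g^3 + 7*g^2*r^2 + 7*g^2*r + 2*g*r^3 + 2*g*r^2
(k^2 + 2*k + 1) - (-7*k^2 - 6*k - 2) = 8*k^2 + 8*k + 3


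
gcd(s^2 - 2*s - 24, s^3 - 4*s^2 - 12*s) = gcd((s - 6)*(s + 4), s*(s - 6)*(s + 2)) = s - 6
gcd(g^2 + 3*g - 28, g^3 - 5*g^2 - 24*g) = 1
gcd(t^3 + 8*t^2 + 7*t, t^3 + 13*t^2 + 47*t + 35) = t^2 + 8*t + 7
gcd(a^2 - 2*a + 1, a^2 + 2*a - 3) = a - 1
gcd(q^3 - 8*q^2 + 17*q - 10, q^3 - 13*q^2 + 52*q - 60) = q^2 - 7*q + 10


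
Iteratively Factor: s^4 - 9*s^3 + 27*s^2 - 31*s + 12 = (s - 1)*(s^3 - 8*s^2 + 19*s - 12) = (s - 3)*(s - 1)*(s^2 - 5*s + 4) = (s - 3)*(s - 1)^2*(s - 4)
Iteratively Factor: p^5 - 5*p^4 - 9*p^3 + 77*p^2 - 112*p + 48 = (p - 4)*(p^4 - p^3 - 13*p^2 + 25*p - 12) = (p - 4)*(p - 1)*(p^3 - 13*p + 12) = (p - 4)*(p - 1)^2*(p^2 + p - 12) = (p - 4)*(p - 1)^2*(p + 4)*(p - 3)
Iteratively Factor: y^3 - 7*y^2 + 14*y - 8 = (y - 4)*(y^2 - 3*y + 2) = (y - 4)*(y - 1)*(y - 2)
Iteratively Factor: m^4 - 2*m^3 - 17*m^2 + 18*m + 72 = (m - 3)*(m^3 + m^2 - 14*m - 24) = (m - 3)*(m + 2)*(m^2 - m - 12) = (m - 3)*(m + 2)*(m + 3)*(m - 4)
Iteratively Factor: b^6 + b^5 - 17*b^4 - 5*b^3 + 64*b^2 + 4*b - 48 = (b + 1)*(b^5 - 17*b^3 + 12*b^2 + 52*b - 48) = (b - 2)*(b + 1)*(b^4 + 2*b^3 - 13*b^2 - 14*b + 24) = (b - 2)*(b + 1)*(b + 4)*(b^3 - 2*b^2 - 5*b + 6) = (b - 2)*(b - 1)*(b + 1)*(b + 4)*(b^2 - b - 6) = (b - 3)*(b - 2)*(b - 1)*(b + 1)*(b + 4)*(b + 2)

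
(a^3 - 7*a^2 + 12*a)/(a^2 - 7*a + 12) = a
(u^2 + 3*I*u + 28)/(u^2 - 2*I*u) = (u^2 + 3*I*u + 28)/(u*(u - 2*I))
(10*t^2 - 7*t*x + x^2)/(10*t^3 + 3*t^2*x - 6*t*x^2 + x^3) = 1/(t + x)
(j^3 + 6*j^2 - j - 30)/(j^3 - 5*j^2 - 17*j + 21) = (j^2 + 3*j - 10)/(j^2 - 8*j + 7)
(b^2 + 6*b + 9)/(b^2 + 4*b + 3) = (b + 3)/(b + 1)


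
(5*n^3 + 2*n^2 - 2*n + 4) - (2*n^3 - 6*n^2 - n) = 3*n^3 + 8*n^2 - n + 4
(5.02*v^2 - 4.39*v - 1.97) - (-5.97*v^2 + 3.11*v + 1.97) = 10.99*v^2 - 7.5*v - 3.94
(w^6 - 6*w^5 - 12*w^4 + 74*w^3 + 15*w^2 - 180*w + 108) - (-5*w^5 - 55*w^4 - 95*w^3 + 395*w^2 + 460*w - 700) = w^6 - w^5 + 43*w^4 + 169*w^3 - 380*w^2 - 640*w + 808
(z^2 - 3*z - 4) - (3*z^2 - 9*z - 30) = -2*z^2 + 6*z + 26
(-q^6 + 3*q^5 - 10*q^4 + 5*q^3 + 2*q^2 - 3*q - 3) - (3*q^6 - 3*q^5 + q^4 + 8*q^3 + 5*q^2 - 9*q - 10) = -4*q^6 + 6*q^5 - 11*q^4 - 3*q^3 - 3*q^2 + 6*q + 7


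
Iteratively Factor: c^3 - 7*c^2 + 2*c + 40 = (c - 4)*(c^2 - 3*c - 10) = (c - 4)*(c + 2)*(c - 5)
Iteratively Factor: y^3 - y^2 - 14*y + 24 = (y + 4)*(y^2 - 5*y + 6) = (y - 2)*(y + 4)*(y - 3)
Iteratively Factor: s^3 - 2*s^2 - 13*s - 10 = (s - 5)*(s^2 + 3*s + 2) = (s - 5)*(s + 1)*(s + 2)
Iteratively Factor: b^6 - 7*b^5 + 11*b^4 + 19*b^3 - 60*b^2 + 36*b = (b - 3)*(b^5 - 4*b^4 - b^3 + 16*b^2 - 12*b) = (b - 3)*(b - 1)*(b^4 - 3*b^3 - 4*b^2 + 12*b) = (b - 3)*(b - 2)*(b - 1)*(b^3 - b^2 - 6*b) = (b - 3)^2*(b - 2)*(b - 1)*(b^2 + 2*b) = b*(b - 3)^2*(b - 2)*(b - 1)*(b + 2)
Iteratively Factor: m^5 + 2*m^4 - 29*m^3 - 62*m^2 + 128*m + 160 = (m + 4)*(m^4 - 2*m^3 - 21*m^2 + 22*m + 40) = (m + 4)^2*(m^3 - 6*m^2 + 3*m + 10) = (m - 5)*(m + 4)^2*(m^2 - m - 2) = (m - 5)*(m + 1)*(m + 4)^2*(m - 2)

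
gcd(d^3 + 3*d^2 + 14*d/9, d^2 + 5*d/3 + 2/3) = d + 2/3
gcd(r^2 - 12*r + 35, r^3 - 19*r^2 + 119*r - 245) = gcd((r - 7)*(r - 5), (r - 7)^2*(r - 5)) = r^2 - 12*r + 35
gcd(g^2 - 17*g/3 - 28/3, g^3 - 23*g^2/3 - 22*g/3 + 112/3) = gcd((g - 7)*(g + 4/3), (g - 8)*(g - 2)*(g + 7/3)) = 1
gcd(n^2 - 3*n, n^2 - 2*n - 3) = n - 3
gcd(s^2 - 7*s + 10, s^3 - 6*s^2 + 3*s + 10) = s^2 - 7*s + 10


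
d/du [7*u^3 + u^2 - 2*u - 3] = 21*u^2 + 2*u - 2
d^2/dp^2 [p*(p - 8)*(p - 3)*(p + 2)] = 12*p^2 - 54*p + 4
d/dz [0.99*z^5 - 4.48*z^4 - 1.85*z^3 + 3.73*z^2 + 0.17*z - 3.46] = 4.95*z^4 - 17.92*z^3 - 5.55*z^2 + 7.46*z + 0.17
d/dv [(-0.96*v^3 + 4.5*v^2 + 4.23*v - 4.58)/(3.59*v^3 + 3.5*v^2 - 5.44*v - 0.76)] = (-19.515*v^4 - 19.9266*v^3 + 12.2304*v^2 + 25.22*v - 28.13)/(12.8881*v^6 + 25.13*v^5 - 26.8092*v^4 - 43.5368*v^3 + 24.2736*v^2 + 8.2688*v + 0.5776)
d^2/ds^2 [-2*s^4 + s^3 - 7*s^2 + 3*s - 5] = -24*s^2 + 6*s - 14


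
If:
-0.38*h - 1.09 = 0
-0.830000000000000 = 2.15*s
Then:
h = -2.87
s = -0.39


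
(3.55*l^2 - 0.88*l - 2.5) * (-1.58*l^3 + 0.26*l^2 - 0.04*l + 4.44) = -5.609*l^5 + 2.3134*l^4 + 3.5792*l^3 + 15.1472*l^2 - 3.8072*l - 11.1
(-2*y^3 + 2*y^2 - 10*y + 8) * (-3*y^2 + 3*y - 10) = 6*y^5 - 12*y^4 + 56*y^3 - 74*y^2 + 124*y - 80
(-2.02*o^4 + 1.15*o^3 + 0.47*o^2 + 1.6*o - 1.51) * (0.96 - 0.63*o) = 1.2726*o^5 - 2.6637*o^4 + 0.8079*o^3 - 0.5568*o^2 + 2.4873*o - 1.4496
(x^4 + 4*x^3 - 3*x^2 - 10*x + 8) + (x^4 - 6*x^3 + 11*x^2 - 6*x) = 2*x^4 - 2*x^3 + 8*x^2 - 16*x + 8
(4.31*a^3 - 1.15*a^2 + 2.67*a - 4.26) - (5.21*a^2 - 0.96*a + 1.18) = 4.31*a^3 - 6.36*a^2 + 3.63*a - 5.44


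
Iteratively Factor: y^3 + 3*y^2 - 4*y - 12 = (y + 2)*(y^2 + y - 6) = (y - 2)*(y + 2)*(y + 3)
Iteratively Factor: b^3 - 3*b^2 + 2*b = (b - 2)*(b^2 - b) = (b - 2)*(b - 1)*(b)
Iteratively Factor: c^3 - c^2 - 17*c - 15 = (c + 3)*(c^2 - 4*c - 5) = (c + 1)*(c + 3)*(c - 5)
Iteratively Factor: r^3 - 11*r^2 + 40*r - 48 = (r - 4)*(r^2 - 7*r + 12) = (r - 4)^2*(r - 3)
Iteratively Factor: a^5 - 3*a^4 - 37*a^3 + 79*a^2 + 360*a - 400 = (a + 4)*(a^4 - 7*a^3 - 9*a^2 + 115*a - 100) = (a - 1)*(a + 4)*(a^3 - 6*a^2 - 15*a + 100) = (a - 5)*(a - 1)*(a + 4)*(a^2 - a - 20) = (a - 5)^2*(a - 1)*(a + 4)*(a + 4)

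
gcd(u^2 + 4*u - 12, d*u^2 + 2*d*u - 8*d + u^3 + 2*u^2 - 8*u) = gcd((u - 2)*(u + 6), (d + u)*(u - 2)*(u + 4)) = u - 2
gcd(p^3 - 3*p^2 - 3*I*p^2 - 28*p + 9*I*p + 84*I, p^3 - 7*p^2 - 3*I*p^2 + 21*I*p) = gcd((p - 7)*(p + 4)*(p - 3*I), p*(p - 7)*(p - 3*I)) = p^2 + p*(-7 - 3*I) + 21*I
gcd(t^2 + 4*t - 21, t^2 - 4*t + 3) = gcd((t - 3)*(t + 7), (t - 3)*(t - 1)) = t - 3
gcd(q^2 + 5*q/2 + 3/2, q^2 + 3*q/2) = q + 3/2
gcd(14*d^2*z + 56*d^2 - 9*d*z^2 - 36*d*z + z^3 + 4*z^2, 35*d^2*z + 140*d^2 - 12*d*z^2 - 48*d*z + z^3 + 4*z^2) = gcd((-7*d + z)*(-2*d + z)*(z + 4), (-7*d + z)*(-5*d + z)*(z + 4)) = -7*d*z - 28*d + z^2 + 4*z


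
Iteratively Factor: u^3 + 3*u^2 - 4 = (u + 2)*(u^2 + u - 2) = (u - 1)*(u + 2)*(u + 2)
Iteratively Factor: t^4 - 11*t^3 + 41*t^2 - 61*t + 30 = (t - 2)*(t^3 - 9*t^2 + 23*t - 15) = (t - 3)*(t - 2)*(t^2 - 6*t + 5) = (t - 3)*(t - 2)*(t - 1)*(t - 5)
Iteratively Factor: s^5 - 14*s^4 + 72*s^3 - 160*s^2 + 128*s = (s - 4)*(s^4 - 10*s^3 + 32*s^2 - 32*s) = s*(s - 4)*(s^3 - 10*s^2 + 32*s - 32) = s*(s - 4)*(s - 2)*(s^2 - 8*s + 16) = s*(s - 4)^2*(s - 2)*(s - 4)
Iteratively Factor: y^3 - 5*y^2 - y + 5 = (y - 5)*(y^2 - 1) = (y - 5)*(y - 1)*(y + 1)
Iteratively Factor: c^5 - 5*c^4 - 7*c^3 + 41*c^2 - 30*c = (c)*(c^4 - 5*c^3 - 7*c^2 + 41*c - 30) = c*(c - 2)*(c^3 - 3*c^2 - 13*c + 15) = c*(c - 5)*(c - 2)*(c^2 + 2*c - 3) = c*(c - 5)*(c - 2)*(c - 1)*(c + 3)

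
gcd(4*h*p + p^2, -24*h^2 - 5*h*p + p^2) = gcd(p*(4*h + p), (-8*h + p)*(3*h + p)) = 1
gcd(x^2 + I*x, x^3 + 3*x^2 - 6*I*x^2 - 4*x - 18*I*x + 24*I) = 1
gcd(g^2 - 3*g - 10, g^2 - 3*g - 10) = g^2 - 3*g - 10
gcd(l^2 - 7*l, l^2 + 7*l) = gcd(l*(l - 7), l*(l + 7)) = l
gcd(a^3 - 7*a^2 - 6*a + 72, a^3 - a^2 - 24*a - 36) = a^2 - 3*a - 18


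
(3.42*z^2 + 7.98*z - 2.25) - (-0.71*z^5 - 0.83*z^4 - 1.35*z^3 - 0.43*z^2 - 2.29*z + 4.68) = 0.71*z^5 + 0.83*z^4 + 1.35*z^3 + 3.85*z^2 + 10.27*z - 6.93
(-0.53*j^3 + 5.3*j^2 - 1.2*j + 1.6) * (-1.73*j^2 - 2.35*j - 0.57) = 0.9169*j^5 - 7.9235*j^4 - 10.0769*j^3 - 2.969*j^2 - 3.076*j - 0.912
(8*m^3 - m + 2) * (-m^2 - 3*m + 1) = -8*m^5 - 24*m^4 + 9*m^3 + m^2 - 7*m + 2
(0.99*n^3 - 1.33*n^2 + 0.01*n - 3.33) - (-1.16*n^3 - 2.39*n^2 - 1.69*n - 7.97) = 2.15*n^3 + 1.06*n^2 + 1.7*n + 4.64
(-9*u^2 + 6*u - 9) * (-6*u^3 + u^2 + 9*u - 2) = 54*u^5 - 45*u^4 - 21*u^3 + 63*u^2 - 93*u + 18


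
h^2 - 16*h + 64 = (h - 8)^2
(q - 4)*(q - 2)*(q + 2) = q^3 - 4*q^2 - 4*q + 16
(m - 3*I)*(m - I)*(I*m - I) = I*m^3 + 4*m^2 - I*m^2 - 4*m - 3*I*m + 3*I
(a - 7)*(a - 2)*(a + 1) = a^3 - 8*a^2 + 5*a + 14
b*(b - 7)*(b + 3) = b^3 - 4*b^2 - 21*b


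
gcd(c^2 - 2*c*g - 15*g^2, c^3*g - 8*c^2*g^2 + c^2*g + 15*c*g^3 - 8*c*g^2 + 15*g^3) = c - 5*g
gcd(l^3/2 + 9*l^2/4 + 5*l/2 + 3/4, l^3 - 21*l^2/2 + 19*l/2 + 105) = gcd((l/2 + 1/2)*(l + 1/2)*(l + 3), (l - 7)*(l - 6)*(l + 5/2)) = 1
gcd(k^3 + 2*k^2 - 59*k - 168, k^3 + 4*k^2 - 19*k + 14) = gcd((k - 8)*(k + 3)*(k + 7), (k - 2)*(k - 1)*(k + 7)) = k + 7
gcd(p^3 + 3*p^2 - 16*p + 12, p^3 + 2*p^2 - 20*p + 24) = p^2 + 4*p - 12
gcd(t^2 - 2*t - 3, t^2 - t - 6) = t - 3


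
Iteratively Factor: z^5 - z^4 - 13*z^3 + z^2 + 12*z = (z + 3)*(z^4 - 4*z^3 - z^2 + 4*z) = z*(z + 3)*(z^3 - 4*z^2 - z + 4) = z*(z + 1)*(z + 3)*(z^2 - 5*z + 4) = z*(z - 1)*(z + 1)*(z + 3)*(z - 4)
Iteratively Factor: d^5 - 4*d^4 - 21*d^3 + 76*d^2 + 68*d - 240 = (d - 3)*(d^4 - d^3 - 24*d^2 + 4*d + 80) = (d - 3)*(d - 2)*(d^3 + d^2 - 22*d - 40) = (d - 3)*(d - 2)*(d + 2)*(d^2 - d - 20) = (d - 5)*(d - 3)*(d - 2)*(d + 2)*(d + 4)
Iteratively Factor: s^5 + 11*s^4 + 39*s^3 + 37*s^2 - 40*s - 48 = (s - 1)*(s^4 + 12*s^3 + 51*s^2 + 88*s + 48) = (s - 1)*(s + 1)*(s^3 + 11*s^2 + 40*s + 48) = (s - 1)*(s + 1)*(s + 4)*(s^2 + 7*s + 12) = (s - 1)*(s + 1)*(s + 4)^2*(s + 3)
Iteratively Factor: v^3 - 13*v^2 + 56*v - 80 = (v - 4)*(v^2 - 9*v + 20) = (v - 4)^2*(v - 5)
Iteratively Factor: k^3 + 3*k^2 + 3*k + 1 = (k + 1)*(k^2 + 2*k + 1) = (k + 1)^2*(k + 1)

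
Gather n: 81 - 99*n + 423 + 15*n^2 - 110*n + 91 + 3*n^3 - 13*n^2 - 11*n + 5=3*n^3 + 2*n^2 - 220*n + 600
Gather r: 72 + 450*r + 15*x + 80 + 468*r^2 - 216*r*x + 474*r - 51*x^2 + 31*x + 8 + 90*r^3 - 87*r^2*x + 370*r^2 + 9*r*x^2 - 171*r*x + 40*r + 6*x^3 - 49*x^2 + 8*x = 90*r^3 + r^2*(838 - 87*x) + r*(9*x^2 - 387*x + 964) + 6*x^3 - 100*x^2 + 54*x + 160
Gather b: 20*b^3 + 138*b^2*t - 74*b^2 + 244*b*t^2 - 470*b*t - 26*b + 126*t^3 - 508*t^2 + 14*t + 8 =20*b^3 + b^2*(138*t - 74) + b*(244*t^2 - 470*t - 26) + 126*t^3 - 508*t^2 + 14*t + 8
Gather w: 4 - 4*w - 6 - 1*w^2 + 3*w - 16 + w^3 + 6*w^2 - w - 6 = w^3 + 5*w^2 - 2*w - 24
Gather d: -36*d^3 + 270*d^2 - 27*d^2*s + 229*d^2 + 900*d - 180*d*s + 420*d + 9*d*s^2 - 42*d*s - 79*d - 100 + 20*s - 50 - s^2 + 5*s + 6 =-36*d^3 + d^2*(499 - 27*s) + d*(9*s^2 - 222*s + 1241) - s^2 + 25*s - 144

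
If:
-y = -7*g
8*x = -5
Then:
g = y/7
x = -5/8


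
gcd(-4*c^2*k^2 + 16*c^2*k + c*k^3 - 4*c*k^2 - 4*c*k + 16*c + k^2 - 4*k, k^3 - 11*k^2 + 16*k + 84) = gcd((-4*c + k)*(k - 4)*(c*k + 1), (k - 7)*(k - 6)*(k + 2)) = 1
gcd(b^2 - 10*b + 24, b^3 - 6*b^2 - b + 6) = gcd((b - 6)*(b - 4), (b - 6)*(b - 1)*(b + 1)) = b - 6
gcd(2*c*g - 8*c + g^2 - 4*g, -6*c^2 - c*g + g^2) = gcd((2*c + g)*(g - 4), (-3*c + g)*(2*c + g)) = 2*c + g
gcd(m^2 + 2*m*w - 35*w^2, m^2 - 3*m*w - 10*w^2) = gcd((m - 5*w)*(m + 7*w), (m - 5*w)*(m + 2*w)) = -m + 5*w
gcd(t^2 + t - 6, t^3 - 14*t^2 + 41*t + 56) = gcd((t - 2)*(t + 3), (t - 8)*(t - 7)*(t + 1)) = 1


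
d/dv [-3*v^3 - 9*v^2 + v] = -9*v^2 - 18*v + 1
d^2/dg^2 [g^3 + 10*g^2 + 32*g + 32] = 6*g + 20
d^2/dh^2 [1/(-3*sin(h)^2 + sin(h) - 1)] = (36*sin(h)^4 - 9*sin(h)^3 - 65*sin(h)^2 + 19*sin(h) + 4)/(3*sin(h)^2 - sin(h) + 1)^3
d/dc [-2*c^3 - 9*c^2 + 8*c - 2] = -6*c^2 - 18*c + 8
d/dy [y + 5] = 1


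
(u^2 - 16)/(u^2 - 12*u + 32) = (u + 4)/(u - 8)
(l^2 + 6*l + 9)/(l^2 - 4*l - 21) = (l + 3)/(l - 7)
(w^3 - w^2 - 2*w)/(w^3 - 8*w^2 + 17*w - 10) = w*(w + 1)/(w^2 - 6*w + 5)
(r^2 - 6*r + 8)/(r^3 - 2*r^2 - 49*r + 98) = (r - 4)/(r^2 - 49)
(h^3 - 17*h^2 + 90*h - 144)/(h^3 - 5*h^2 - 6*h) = (h^2 - 11*h + 24)/(h*(h + 1))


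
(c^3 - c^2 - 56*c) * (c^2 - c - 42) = c^5 - 2*c^4 - 97*c^3 + 98*c^2 + 2352*c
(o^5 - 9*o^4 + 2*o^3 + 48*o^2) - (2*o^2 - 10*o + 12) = o^5 - 9*o^4 + 2*o^3 + 46*o^2 + 10*o - 12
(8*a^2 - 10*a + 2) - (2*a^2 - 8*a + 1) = 6*a^2 - 2*a + 1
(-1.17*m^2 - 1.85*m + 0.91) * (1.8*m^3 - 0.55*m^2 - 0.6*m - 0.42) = -2.106*m^5 - 2.6865*m^4 + 3.3575*m^3 + 1.1009*m^2 + 0.231*m - 0.3822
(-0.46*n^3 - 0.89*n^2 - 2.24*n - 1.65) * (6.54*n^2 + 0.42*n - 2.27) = -3.0084*n^5 - 6.0138*n^4 - 13.9792*n^3 - 9.7115*n^2 + 4.3918*n + 3.7455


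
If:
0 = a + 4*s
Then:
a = -4*s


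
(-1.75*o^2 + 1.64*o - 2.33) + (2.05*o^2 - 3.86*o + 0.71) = 0.3*o^2 - 2.22*o - 1.62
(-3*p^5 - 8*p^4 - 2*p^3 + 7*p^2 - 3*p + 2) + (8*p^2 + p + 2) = -3*p^5 - 8*p^4 - 2*p^3 + 15*p^2 - 2*p + 4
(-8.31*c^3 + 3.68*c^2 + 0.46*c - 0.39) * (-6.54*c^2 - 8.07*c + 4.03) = 54.3474*c^5 + 42.9945*c^4 - 66.1953*c^3 + 13.6688*c^2 + 5.0011*c - 1.5717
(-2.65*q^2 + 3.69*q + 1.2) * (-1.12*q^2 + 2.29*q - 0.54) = 2.968*q^4 - 10.2013*q^3 + 8.5371*q^2 + 0.7554*q - 0.648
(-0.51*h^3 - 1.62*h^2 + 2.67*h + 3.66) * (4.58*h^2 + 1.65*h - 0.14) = -2.3358*h^5 - 8.2611*h^4 + 9.627*h^3 + 21.3951*h^2 + 5.6652*h - 0.5124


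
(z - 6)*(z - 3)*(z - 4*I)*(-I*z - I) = -I*z^4 - 4*z^3 + 8*I*z^3 + 32*z^2 - 9*I*z^2 - 36*z - 18*I*z - 72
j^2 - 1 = (j - 1)*(j + 1)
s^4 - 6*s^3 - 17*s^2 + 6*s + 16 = (s - 8)*(s - 1)*(s + 1)*(s + 2)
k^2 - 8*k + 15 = (k - 5)*(k - 3)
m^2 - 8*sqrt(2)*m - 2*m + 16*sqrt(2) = (m - 2)*(m - 8*sqrt(2))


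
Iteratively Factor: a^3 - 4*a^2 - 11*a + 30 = (a - 5)*(a^2 + a - 6) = (a - 5)*(a + 3)*(a - 2)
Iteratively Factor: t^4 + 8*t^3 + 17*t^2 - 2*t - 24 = (t + 2)*(t^3 + 6*t^2 + 5*t - 12) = (t - 1)*(t + 2)*(t^2 + 7*t + 12) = (t - 1)*(t + 2)*(t + 3)*(t + 4)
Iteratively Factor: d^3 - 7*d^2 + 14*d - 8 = (d - 1)*(d^2 - 6*d + 8) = (d - 2)*(d - 1)*(d - 4)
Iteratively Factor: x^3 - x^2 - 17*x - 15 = (x + 1)*(x^2 - 2*x - 15) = (x + 1)*(x + 3)*(x - 5)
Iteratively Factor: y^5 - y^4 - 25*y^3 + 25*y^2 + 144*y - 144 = (y - 1)*(y^4 - 25*y^2 + 144) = (y - 4)*(y - 1)*(y^3 + 4*y^2 - 9*y - 36) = (y - 4)*(y - 1)*(y + 3)*(y^2 + y - 12) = (y - 4)*(y - 1)*(y + 3)*(y + 4)*(y - 3)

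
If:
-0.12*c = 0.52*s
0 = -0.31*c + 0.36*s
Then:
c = 0.00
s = 0.00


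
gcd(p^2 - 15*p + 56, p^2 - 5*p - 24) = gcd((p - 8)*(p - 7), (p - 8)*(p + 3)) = p - 8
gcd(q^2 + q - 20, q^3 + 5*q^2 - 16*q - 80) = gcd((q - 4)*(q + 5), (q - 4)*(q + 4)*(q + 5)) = q^2 + q - 20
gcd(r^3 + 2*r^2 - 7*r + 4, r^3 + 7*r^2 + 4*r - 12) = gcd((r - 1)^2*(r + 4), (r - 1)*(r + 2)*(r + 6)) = r - 1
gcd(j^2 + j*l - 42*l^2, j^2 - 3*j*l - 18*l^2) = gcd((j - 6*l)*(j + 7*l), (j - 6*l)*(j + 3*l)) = j - 6*l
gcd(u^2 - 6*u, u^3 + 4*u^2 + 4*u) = u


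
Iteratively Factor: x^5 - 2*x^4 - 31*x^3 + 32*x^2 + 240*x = (x + 3)*(x^4 - 5*x^3 - 16*x^2 + 80*x) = x*(x + 3)*(x^3 - 5*x^2 - 16*x + 80) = x*(x - 4)*(x + 3)*(x^2 - x - 20) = x*(x - 4)*(x + 3)*(x + 4)*(x - 5)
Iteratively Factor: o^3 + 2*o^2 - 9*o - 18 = (o + 3)*(o^2 - o - 6) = (o - 3)*(o + 3)*(o + 2)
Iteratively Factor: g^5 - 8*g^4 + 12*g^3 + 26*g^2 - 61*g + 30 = (g - 1)*(g^4 - 7*g^3 + 5*g^2 + 31*g - 30) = (g - 5)*(g - 1)*(g^3 - 2*g^2 - 5*g + 6) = (g - 5)*(g - 3)*(g - 1)*(g^2 + g - 2) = (g - 5)*(g - 3)*(g - 1)*(g + 2)*(g - 1)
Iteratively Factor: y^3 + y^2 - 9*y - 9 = (y - 3)*(y^2 + 4*y + 3) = (y - 3)*(y + 3)*(y + 1)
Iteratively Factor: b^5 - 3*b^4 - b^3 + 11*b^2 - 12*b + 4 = (b - 2)*(b^4 - b^3 - 3*b^2 + 5*b - 2) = (b - 2)*(b - 1)*(b^3 - 3*b + 2) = (b - 2)*(b - 1)*(b + 2)*(b^2 - 2*b + 1) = (b - 2)*(b - 1)^2*(b + 2)*(b - 1)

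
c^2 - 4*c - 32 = (c - 8)*(c + 4)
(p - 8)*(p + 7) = p^2 - p - 56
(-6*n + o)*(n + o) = -6*n^2 - 5*n*o + o^2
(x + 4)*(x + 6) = x^2 + 10*x + 24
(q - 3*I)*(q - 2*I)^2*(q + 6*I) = q^4 - I*q^3 + 26*q^2 - 84*I*q - 72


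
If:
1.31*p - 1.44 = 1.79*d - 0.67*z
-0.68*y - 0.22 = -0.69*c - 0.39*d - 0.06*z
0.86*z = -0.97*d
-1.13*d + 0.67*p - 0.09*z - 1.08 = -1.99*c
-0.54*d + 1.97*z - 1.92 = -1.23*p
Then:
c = 0.38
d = -1.53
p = -1.87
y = -0.66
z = 1.72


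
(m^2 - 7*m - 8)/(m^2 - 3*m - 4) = (m - 8)/(m - 4)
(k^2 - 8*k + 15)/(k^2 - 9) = (k - 5)/(k + 3)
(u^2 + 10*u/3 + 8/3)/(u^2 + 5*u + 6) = (u + 4/3)/(u + 3)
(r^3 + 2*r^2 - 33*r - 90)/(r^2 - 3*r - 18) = r + 5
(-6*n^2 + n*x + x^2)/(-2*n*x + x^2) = (3*n + x)/x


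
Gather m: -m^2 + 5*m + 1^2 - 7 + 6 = -m^2 + 5*m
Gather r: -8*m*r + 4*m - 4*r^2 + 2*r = 4*m - 4*r^2 + r*(2 - 8*m)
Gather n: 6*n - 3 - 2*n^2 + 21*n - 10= -2*n^2 + 27*n - 13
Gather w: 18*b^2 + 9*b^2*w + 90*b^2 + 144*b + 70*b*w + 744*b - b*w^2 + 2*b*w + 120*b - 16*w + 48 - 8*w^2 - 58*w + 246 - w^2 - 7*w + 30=108*b^2 + 1008*b + w^2*(-b - 9) + w*(9*b^2 + 72*b - 81) + 324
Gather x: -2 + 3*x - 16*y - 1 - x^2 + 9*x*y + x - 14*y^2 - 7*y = -x^2 + x*(9*y + 4) - 14*y^2 - 23*y - 3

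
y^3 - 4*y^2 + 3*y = y*(y - 3)*(y - 1)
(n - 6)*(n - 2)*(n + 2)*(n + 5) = n^4 - n^3 - 34*n^2 + 4*n + 120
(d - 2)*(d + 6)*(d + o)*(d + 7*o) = d^4 + 8*d^3*o + 4*d^3 + 7*d^2*o^2 + 32*d^2*o - 12*d^2 + 28*d*o^2 - 96*d*o - 84*o^2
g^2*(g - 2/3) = g^3 - 2*g^2/3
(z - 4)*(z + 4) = z^2 - 16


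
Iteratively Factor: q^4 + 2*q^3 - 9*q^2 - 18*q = (q - 3)*(q^3 + 5*q^2 + 6*q) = q*(q - 3)*(q^2 + 5*q + 6) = q*(q - 3)*(q + 3)*(q + 2)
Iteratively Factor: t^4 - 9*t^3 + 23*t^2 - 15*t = (t - 3)*(t^3 - 6*t^2 + 5*t) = (t - 3)*(t - 1)*(t^2 - 5*t) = t*(t - 3)*(t - 1)*(t - 5)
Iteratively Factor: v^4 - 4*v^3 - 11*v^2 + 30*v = (v - 5)*(v^3 + v^2 - 6*v) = (v - 5)*(v + 3)*(v^2 - 2*v) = v*(v - 5)*(v + 3)*(v - 2)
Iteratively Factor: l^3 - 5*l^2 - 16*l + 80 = (l + 4)*(l^2 - 9*l + 20) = (l - 5)*(l + 4)*(l - 4)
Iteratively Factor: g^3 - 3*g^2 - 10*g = (g - 5)*(g^2 + 2*g) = (g - 5)*(g + 2)*(g)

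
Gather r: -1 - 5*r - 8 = -5*r - 9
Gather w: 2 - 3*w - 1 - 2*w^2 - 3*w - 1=-2*w^2 - 6*w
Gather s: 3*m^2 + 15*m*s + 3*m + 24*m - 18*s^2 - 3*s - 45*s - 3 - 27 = 3*m^2 + 27*m - 18*s^2 + s*(15*m - 48) - 30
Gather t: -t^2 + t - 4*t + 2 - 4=-t^2 - 3*t - 2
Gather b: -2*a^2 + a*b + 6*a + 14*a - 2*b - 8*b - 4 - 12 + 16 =-2*a^2 + 20*a + b*(a - 10)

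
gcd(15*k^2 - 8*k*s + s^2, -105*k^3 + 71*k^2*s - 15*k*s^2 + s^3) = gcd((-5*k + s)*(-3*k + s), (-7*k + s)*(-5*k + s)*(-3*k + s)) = 15*k^2 - 8*k*s + s^2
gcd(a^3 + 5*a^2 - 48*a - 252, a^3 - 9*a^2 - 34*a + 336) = a^2 - a - 42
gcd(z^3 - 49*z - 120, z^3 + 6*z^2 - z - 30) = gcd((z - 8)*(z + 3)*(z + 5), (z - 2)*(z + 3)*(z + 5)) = z^2 + 8*z + 15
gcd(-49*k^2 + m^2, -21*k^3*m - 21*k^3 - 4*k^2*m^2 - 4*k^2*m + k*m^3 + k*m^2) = 7*k - m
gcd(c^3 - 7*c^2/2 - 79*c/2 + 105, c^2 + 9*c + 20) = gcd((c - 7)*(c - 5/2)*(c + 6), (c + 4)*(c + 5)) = 1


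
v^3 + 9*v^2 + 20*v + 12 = (v + 1)*(v + 2)*(v + 6)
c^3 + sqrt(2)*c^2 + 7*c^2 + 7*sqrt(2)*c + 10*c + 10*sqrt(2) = (c + 2)*(c + 5)*(c + sqrt(2))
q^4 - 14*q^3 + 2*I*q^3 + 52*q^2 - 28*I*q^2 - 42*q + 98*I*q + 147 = (q - 7)^2*(q - I)*(q + 3*I)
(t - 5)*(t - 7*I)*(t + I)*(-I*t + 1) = -I*t^4 - 5*t^3 + 5*I*t^3 + 25*t^2 - 13*I*t^2 + 7*t + 65*I*t - 35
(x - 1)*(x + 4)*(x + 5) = x^3 + 8*x^2 + 11*x - 20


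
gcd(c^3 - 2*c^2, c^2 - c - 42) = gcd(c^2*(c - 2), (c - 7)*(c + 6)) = 1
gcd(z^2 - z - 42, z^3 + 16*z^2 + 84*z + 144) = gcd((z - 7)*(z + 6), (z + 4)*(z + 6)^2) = z + 6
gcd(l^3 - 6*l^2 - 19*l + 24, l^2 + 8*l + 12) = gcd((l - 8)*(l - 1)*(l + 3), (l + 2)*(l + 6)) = 1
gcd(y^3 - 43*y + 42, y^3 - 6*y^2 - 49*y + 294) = y^2 + y - 42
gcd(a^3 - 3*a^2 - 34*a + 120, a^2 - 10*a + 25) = a - 5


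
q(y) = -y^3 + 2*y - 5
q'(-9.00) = -241.00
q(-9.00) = 706.00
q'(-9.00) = -241.00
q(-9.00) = 706.00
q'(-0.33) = 1.67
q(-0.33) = -5.62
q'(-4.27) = -52.70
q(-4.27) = 64.31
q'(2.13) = -11.61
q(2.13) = -10.40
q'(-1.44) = -4.22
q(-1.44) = -4.89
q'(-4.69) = -63.99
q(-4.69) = 88.78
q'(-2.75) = -20.69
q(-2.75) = 10.30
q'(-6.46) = -123.19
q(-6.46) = 251.67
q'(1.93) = -9.17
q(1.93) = -8.33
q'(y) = 2 - 3*y^2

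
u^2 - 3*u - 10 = (u - 5)*(u + 2)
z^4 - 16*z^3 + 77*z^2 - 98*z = z*(z - 7)^2*(z - 2)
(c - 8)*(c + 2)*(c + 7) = c^3 + c^2 - 58*c - 112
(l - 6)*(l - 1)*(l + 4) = l^3 - 3*l^2 - 22*l + 24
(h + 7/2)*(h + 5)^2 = h^3 + 27*h^2/2 + 60*h + 175/2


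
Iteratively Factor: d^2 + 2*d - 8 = (d - 2)*(d + 4)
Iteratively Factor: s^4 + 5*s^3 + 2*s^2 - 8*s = (s + 2)*(s^3 + 3*s^2 - 4*s) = (s + 2)*(s + 4)*(s^2 - s) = s*(s + 2)*(s + 4)*(s - 1)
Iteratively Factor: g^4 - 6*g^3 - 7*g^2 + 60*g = (g - 5)*(g^3 - g^2 - 12*g) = g*(g - 5)*(g^2 - g - 12) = g*(g - 5)*(g + 3)*(g - 4)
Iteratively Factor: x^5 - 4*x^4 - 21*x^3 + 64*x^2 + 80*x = (x)*(x^4 - 4*x^3 - 21*x^2 + 64*x + 80) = x*(x - 4)*(x^3 - 21*x - 20) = x*(x - 5)*(x - 4)*(x^2 + 5*x + 4) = x*(x - 5)*(x - 4)*(x + 1)*(x + 4)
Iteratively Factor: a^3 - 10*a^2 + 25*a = (a)*(a^2 - 10*a + 25) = a*(a - 5)*(a - 5)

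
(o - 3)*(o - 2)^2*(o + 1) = o^4 - 6*o^3 + 9*o^2 + 4*o - 12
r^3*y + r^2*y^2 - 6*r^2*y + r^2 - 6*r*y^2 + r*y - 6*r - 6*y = (r - 6)*(r + y)*(r*y + 1)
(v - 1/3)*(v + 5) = v^2 + 14*v/3 - 5/3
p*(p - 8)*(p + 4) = p^3 - 4*p^2 - 32*p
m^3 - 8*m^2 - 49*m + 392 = (m - 8)*(m - 7)*(m + 7)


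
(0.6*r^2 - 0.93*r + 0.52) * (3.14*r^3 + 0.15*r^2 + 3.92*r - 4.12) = 1.884*r^5 - 2.8302*r^4 + 3.8453*r^3 - 6.0396*r^2 + 5.87*r - 2.1424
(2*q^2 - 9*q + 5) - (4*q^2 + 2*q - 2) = -2*q^2 - 11*q + 7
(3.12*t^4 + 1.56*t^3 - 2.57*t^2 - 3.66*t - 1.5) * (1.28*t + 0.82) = 3.9936*t^5 + 4.5552*t^4 - 2.0104*t^3 - 6.7922*t^2 - 4.9212*t - 1.23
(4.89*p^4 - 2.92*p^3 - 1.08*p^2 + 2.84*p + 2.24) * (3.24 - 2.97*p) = -14.5233*p^5 + 24.516*p^4 - 6.2532*p^3 - 11.934*p^2 + 2.5488*p + 7.2576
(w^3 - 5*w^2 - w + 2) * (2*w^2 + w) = 2*w^5 - 9*w^4 - 7*w^3 + 3*w^2 + 2*w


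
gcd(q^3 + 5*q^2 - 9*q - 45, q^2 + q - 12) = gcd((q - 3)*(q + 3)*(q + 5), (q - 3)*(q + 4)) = q - 3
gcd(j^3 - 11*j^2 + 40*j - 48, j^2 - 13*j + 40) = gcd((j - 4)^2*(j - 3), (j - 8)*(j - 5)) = 1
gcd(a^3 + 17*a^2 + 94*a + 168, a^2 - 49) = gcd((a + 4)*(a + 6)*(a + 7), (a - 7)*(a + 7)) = a + 7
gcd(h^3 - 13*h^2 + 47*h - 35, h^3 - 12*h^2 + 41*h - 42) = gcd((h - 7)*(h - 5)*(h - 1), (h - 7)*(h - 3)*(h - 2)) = h - 7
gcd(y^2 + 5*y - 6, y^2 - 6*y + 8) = 1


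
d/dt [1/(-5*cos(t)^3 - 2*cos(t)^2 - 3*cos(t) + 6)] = (15*sin(t)^2 - 4*cos(t) - 18)*sin(t)/(5*cos(t)^3 + 2*cos(t)^2 + 3*cos(t) - 6)^2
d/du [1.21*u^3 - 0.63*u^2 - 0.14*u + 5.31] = 3.63*u^2 - 1.26*u - 0.14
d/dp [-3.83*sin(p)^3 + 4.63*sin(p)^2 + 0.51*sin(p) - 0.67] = (-11.49*sin(p)^2 + 9.26*sin(p) + 0.51)*cos(p)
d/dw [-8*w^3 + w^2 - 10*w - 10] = -24*w^2 + 2*w - 10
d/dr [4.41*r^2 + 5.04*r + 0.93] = 8.82*r + 5.04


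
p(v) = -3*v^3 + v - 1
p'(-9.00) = -728.00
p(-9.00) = 2177.00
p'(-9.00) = -728.00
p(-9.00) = 2177.00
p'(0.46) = -0.90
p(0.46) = -0.83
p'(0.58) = -2.03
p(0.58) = -1.01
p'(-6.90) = -427.49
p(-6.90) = 977.63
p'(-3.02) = -81.08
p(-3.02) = 78.61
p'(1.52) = -19.79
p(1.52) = -10.02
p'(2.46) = -53.46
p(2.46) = -43.20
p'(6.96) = -434.97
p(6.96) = -1005.50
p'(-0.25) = 0.44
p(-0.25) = -1.20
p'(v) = 1 - 9*v^2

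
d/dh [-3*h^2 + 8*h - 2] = 8 - 6*h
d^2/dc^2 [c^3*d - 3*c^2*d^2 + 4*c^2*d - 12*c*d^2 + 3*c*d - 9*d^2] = 2*d*(3*c - 3*d + 4)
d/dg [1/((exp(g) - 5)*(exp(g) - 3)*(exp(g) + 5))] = (-(exp(g) - 5)*(exp(g) - 3) - (exp(g) - 5)*(exp(g) + 5) - (exp(g) - 3)*(exp(g) + 5))*exp(g)/((exp(g) - 5)^2*(exp(g) - 3)^2*(exp(g) + 5)^2)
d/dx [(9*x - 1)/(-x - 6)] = -55/(x + 6)^2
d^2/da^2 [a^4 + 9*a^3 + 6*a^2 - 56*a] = 12*a^2 + 54*a + 12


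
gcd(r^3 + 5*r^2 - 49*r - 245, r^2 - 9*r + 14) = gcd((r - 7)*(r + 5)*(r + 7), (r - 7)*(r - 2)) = r - 7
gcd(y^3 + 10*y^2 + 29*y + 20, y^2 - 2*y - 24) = y + 4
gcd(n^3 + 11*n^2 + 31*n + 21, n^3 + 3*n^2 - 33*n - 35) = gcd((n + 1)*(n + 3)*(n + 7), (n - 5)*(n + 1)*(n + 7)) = n^2 + 8*n + 7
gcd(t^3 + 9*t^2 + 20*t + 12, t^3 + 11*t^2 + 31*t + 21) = t + 1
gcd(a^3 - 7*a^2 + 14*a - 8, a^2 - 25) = 1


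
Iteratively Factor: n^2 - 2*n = (n)*(n - 2)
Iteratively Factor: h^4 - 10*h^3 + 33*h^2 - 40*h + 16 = (h - 1)*(h^3 - 9*h^2 + 24*h - 16) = (h - 1)^2*(h^2 - 8*h + 16) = (h - 4)*(h - 1)^2*(h - 4)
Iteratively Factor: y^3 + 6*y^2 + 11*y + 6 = (y + 1)*(y^2 + 5*y + 6) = (y + 1)*(y + 3)*(y + 2)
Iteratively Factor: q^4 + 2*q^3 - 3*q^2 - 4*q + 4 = (q - 1)*(q^3 + 3*q^2 - 4) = (q - 1)^2*(q^2 + 4*q + 4) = (q - 1)^2*(q + 2)*(q + 2)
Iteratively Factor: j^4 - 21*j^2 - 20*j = (j)*(j^3 - 21*j - 20) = j*(j - 5)*(j^2 + 5*j + 4) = j*(j - 5)*(j + 1)*(j + 4)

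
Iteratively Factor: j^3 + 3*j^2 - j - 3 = (j + 3)*(j^2 - 1) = (j + 1)*(j + 3)*(j - 1)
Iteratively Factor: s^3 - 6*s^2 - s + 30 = (s - 3)*(s^2 - 3*s - 10) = (s - 3)*(s + 2)*(s - 5)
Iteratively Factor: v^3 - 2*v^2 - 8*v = (v + 2)*(v^2 - 4*v) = (v - 4)*(v + 2)*(v)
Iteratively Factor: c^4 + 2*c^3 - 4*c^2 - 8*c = (c + 2)*(c^3 - 4*c) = c*(c + 2)*(c^2 - 4) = c*(c + 2)^2*(c - 2)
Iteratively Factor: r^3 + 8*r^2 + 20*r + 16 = (r + 2)*(r^2 + 6*r + 8) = (r + 2)*(r + 4)*(r + 2)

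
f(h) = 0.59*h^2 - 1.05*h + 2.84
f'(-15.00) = -18.75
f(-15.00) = 151.34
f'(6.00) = 6.03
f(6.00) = 17.78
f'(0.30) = -0.70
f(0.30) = 2.58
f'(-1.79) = -3.16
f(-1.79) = 6.61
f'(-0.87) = -2.08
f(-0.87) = 4.20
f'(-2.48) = -3.98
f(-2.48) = 9.07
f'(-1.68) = -3.03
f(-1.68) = 6.27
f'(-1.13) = -2.38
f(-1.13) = 4.78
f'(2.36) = 1.73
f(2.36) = 3.65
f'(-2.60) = -4.12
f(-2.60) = 9.56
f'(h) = 1.18*h - 1.05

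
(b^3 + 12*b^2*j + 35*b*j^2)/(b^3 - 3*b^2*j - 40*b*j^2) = (b + 7*j)/(b - 8*j)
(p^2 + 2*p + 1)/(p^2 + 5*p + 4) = (p + 1)/(p + 4)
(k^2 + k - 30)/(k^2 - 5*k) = (k + 6)/k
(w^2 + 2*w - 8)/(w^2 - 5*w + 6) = (w + 4)/(w - 3)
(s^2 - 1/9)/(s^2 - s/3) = (s + 1/3)/s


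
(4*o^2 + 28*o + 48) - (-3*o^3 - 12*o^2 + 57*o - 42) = 3*o^3 + 16*o^2 - 29*o + 90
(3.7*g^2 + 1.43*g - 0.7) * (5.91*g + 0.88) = 21.867*g^3 + 11.7073*g^2 - 2.8786*g - 0.616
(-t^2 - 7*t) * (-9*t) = 9*t^3 + 63*t^2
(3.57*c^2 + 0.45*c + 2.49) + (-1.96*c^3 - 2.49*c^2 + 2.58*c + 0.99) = -1.96*c^3 + 1.08*c^2 + 3.03*c + 3.48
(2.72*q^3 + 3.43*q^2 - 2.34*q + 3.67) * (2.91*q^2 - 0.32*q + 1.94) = 7.9152*q^5 + 9.1109*q^4 - 2.6302*q^3 + 18.0827*q^2 - 5.714*q + 7.1198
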